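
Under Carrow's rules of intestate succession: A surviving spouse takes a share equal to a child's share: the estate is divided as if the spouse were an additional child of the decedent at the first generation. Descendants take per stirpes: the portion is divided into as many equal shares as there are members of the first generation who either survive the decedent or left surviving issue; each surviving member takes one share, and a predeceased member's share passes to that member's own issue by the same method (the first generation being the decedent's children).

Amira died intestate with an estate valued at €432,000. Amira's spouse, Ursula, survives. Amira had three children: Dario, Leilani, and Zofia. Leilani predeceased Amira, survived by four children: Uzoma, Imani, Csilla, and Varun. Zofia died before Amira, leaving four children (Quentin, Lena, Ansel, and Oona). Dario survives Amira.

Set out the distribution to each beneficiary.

The spouse counts as an additional share at the children's level, so there are 4 primary shares of €108,000. Ursula takes one such share (€108,000).
The children's combined portion (€324,000) is divided into 3 shares of €108,000: Dario takes €108,000; Leilani's €108,000 share passes to Leilani's issue; Zofia's €108,000 share passes to Zofia's issue.
Leilani's share (€108,000) is divided into 4 shares of €27,000: Uzoma, Imani, Csilla, and Varun each take €27,000.
Zofia's share (€108,000) is divided into 4 shares of €27,000: Quentin, Lena, Ansel, and Oona each take €27,000.

Ursula: €108,000; Dario: €108,000; Uzoma: €27,000; Imani: €27,000; Csilla: €27,000; Varun: €27,000; Quentin: €27,000; Lena: €27,000; Ansel: €27,000; Oona: €27,000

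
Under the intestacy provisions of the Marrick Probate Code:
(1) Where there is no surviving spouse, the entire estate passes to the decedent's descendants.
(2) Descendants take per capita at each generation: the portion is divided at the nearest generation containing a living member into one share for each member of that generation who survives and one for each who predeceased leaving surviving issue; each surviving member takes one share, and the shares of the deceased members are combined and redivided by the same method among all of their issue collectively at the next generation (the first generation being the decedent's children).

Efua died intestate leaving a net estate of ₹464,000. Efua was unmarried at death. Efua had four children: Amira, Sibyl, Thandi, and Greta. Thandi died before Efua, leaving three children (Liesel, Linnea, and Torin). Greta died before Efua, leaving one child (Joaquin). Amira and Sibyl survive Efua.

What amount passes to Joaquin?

Joaquin receives ₹58,000.

The entire ₹464,000 passes to the descendants.
That amount (₹464,000) is divided at the children's generation into 4 shares of ₹116,000. Amira and Sibyl each take ₹116,000. The 2 shares of the deceased (Thandi and Greta) are combined into a pool of ₹232,000.
That pool (₹232,000) is divided at the grandchildren's generation equally among Liesel, Linnea, Torin, and Joaquin: ₹58,000 each.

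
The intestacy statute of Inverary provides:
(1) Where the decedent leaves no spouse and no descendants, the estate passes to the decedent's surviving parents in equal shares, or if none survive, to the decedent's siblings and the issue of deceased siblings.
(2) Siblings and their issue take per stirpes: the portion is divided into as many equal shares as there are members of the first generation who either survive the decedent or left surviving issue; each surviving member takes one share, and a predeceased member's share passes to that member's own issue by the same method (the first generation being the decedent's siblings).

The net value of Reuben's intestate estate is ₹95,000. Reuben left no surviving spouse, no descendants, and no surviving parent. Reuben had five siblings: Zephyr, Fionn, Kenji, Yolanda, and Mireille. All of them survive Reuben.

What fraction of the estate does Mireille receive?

The entire ₹95,000 passes to the siblings and their issue.
That amount (₹95,000) is divided into 5 shares of ₹19,000: Zephyr, Fionn, Kenji, Yolanda, and Mireille each take ₹19,000.

Mireille receives 1/5 of the estate.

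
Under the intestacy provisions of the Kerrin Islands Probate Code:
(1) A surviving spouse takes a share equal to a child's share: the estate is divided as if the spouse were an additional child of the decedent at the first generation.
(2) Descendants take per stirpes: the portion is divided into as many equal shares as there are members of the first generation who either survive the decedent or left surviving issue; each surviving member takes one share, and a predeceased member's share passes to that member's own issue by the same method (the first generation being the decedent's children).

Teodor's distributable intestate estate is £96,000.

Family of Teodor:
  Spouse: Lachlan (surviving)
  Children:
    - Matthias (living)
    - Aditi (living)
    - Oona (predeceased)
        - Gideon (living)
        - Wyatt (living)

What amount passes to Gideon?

Gideon receives £12,000.

The spouse counts as an additional share at the children's level, so there are 4 primary shares of £24,000. Lachlan takes one such share (£24,000).
The children's combined portion (£72,000) is divided into 3 shares of £24,000: Matthias and Aditi each take £24,000; Oona's £24,000 share passes to Oona's issue.
Oona's share (£24,000) is divided into 2 shares of £12,000: Gideon and Wyatt each take £12,000.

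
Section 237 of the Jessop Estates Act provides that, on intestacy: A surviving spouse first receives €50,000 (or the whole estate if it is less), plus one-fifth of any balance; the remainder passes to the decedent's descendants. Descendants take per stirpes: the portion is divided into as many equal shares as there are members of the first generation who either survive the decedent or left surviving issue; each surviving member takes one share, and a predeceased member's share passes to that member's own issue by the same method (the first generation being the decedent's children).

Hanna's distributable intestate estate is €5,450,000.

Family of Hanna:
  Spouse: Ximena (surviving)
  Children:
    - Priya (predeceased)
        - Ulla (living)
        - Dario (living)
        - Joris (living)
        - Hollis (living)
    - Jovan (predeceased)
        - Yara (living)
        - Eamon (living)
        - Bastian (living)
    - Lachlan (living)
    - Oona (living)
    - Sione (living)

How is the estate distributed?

Ximena: €1,130,000; Ulla: €216,000; Dario: €216,000; Joris: €216,000; Hollis: €216,000; Yara: €288,000; Eamon: €288,000; Bastian: €288,000; Lachlan: €864,000; Oona: €864,000; Sione: €864,000

Ximena first takes €50,000, leaving a balance of €5,400,000. Ximena then takes one-fifth of the balance (€1,080,000), for a total of €1,130,000. The remaining €4,320,000 passes to the descendants.
The descendants' portion (€4,320,000) is divided into 5 shares of €864,000: Lachlan, Oona, and Sione each take €864,000; Priya's €864,000 share passes to Priya's issue; Jovan's €864,000 share passes to Jovan's issue.
Priya's share (€864,000) is divided into 4 shares of €216,000: Ulla, Dario, Joris, and Hollis each take €216,000.
Jovan's share (€864,000) is divided into 3 shares of €288,000: Yara, Eamon, and Bastian each take €288,000.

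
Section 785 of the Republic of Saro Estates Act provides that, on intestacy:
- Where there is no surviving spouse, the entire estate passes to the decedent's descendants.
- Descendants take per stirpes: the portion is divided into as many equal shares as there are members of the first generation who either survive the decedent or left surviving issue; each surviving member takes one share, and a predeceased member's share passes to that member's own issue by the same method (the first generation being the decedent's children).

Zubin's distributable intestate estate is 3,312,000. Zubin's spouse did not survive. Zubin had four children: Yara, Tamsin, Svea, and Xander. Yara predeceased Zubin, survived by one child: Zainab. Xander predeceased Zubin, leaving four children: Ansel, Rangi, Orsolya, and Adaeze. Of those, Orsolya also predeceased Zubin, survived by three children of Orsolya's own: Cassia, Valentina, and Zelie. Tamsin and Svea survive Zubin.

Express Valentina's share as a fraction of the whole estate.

The entire 3,312,000 passes to the descendants.
That amount (3,312,000) is divided into 4 shares of 828,000: Tamsin and Svea each take 828,000; Yara's 828,000 share passes to Yara's issue; Xander's 828,000 share passes to Xander's issue.
Yara's share (828,000) passes entirely to Zainab.
Xander's share (828,000) is divided into 4 shares of 207,000: Ansel, Rangi, and Adaeze each take 207,000; Orsolya's 207,000 share passes to Orsolya's issue.
Orsolya's share (207,000) is divided into 3 shares of 69,000: Cassia, Valentina, and Zelie each take 69,000.

Valentina receives 1/48 of the estate.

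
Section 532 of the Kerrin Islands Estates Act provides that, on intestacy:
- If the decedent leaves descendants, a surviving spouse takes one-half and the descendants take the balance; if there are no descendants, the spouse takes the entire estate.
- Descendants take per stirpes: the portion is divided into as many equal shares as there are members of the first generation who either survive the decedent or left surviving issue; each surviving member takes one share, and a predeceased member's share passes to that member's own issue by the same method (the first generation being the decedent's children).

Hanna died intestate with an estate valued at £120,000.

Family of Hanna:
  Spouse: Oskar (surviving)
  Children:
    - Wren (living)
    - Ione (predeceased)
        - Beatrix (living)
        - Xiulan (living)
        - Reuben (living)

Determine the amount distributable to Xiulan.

Oskar takes one-half of £120,000 = £60,000. The remaining £60,000 passes to the descendants.
The descendants' portion (£60,000) is divided into 2 shares of £30,000: Wren takes £30,000; Ione's £30,000 share passes to Ione's issue.
Ione's share (£30,000) is divided into 3 shares of £10,000: Beatrix, Xiulan, and Reuben each take £10,000.

Xiulan receives £10,000.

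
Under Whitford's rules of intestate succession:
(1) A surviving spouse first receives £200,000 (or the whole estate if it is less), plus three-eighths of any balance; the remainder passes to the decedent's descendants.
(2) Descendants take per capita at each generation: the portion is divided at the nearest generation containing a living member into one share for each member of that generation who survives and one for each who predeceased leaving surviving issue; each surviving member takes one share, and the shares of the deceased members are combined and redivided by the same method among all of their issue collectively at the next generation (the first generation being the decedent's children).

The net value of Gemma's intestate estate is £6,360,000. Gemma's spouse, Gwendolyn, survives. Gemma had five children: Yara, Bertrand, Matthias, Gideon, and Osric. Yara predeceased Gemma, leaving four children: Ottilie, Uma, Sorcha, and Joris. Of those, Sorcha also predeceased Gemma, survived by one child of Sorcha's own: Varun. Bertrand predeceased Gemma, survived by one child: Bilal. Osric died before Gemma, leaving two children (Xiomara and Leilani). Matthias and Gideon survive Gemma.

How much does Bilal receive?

Bilal receives £330,000.

Gwendolyn first takes £200,000, leaving a balance of £6,160,000. Gwendolyn then takes three-eighths of the balance (£2,310,000), for a total of £2,510,000. The remaining £3,850,000 passes to the descendants.
The descendants' portion (£3,850,000) is divided at the children's generation into 5 shares of £770,000. Matthias and Gideon each take £770,000. The 3 shares of the deceased (Yara, Bertrand, and Osric) are combined into a pool of £2,310,000.
That pool (£2,310,000) is divided at the grandchildren's generation into 7 shares of £330,000. Ottilie, Uma, Joris, Bilal, Xiomara, and Leilani each take £330,000. The remaining share for the deceased Sorcha (£330,000) is carried to the next generation.
That pool (£330,000) passes entirely to Varun, the sole taker at the great-grandchildren's generation.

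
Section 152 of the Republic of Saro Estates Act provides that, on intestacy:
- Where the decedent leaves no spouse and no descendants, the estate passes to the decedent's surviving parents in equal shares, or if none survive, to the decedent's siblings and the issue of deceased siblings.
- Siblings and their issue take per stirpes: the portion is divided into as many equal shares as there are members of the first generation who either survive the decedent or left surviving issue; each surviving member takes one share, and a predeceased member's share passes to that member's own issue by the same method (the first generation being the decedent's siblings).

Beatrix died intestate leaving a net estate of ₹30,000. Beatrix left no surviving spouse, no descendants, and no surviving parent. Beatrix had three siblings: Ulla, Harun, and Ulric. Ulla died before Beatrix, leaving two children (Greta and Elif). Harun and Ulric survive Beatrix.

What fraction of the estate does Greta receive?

Greta receives 1/6 of the estate.

The entire ₹30,000 passes to the siblings and their issue.
That amount (₹30,000) is divided into 3 shares of ₹10,000: Harun and Ulric each take ₹10,000; Ulla's ₹10,000 share passes to Ulla's issue.
Ulla's share (₹10,000) is divided into 2 shares of ₹5,000: Greta and Elif each take ₹5,000.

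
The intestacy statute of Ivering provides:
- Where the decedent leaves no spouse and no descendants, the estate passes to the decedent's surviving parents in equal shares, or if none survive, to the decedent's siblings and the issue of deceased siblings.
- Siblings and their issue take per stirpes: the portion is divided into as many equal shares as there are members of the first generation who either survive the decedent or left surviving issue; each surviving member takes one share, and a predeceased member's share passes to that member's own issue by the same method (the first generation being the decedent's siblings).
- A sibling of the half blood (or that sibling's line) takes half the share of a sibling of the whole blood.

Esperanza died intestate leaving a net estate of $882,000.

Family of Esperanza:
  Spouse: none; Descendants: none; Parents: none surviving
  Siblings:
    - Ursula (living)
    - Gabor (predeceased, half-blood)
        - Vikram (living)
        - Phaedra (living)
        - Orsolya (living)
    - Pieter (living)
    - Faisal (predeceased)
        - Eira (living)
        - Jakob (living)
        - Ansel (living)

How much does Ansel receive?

The entire $882,000 passes to the siblings and their issue.
Counting each half-blood sibling's line as half a unit, there are 7/2 units in $882,000, so one unit is $252,000. Whole-blood lines (Ursula, Pieter, and Faisal) take $252,000 each; half-blood lines (Gabor) take $126,000 each.
Gabor's share ($126,000) is divided into 3 shares of $42,000: Vikram, Phaedra, and Orsolya each take $42,000.
Faisal's share ($252,000) is divided into 3 shares of $84,000: Eira, Jakob, and Ansel each take $84,000.

Ansel receives $84,000.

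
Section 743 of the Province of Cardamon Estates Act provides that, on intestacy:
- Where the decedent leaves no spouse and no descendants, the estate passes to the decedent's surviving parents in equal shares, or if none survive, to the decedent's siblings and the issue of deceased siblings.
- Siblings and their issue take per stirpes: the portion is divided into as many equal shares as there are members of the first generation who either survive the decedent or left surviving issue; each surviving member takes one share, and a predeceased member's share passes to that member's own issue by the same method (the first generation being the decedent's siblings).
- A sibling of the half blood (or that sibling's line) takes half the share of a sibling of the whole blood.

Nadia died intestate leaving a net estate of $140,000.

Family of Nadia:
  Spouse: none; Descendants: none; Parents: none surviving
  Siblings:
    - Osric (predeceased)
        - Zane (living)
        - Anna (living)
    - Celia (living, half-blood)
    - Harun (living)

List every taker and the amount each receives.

Zane: $28,000; Anna: $28,000; Celia: $28,000; Harun: $56,000

The entire $140,000 passes to the siblings and their issue.
Counting each half-blood sibling's line as half a unit, there are 5/2 units in $140,000, so one unit is $56,000. Whole-blood lines (Osric and Harun) take $56,000 each; half-blood lines (Celia) take $28,000 each.
Osric's share ($56,000) is divided into 2 shares of $28,000: Zane and Anna each take $28,000.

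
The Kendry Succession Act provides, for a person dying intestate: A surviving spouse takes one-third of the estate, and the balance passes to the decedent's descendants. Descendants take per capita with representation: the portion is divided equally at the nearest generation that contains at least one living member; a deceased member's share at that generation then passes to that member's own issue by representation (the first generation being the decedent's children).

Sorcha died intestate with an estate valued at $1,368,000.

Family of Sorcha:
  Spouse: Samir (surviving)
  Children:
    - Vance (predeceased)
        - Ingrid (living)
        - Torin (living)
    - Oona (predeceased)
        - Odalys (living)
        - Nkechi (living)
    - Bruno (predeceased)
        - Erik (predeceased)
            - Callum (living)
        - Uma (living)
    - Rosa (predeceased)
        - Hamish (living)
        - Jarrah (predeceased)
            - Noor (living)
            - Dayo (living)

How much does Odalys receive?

Odalys receives $114,000.

Samir takes one-third of $1,368,000 = $456,000. The remaining $912,000 passes to the descendants.
No child survives, so the initial division is made at the grandchildren's generation.
The descendants' portion ($912,000) is divided into 8 shares of $114,000: Ingrid, Torin, Odalys, Nkechi, Uma, and Hamish each take $114,000; Erik's $114,000 share passes to Erik's issue; Jarrah's $114,000 share passes to Jarrah's issue.
Erik's share ($114,000) passes entirely to Callum.
Jarrah's share ($114,000) is divided into 2 shares of $57,000: Noor and Dayo each take $57,000.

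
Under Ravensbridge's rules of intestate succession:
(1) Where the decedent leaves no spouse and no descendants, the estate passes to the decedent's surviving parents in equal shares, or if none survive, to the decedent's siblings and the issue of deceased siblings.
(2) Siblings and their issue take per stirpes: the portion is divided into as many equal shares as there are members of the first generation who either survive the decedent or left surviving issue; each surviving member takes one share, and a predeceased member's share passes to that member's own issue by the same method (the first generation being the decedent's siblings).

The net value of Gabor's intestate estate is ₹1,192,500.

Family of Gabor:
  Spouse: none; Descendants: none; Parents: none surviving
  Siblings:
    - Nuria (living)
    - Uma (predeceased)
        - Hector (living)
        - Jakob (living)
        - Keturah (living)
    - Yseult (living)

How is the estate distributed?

Nuria: ₹397,500; Hector: ₹132,500; Jakob: ₹132,500; Keturah: ₹132,500; Yseult: ₹397,500

The entire ₹1,192,500 passes to the siblings and their issue.
That amount (₹1,192,500) is divided into 3 shares of ₹397,500: Nuria and Yseult each take ₹397,500; Uma's ₹397,500 share passes to Uma's issue.
Uma's share (₹397,500) is divided into 3 shares of ₹132,500: Hector, Jakob, and Keturah each take ₹132,500.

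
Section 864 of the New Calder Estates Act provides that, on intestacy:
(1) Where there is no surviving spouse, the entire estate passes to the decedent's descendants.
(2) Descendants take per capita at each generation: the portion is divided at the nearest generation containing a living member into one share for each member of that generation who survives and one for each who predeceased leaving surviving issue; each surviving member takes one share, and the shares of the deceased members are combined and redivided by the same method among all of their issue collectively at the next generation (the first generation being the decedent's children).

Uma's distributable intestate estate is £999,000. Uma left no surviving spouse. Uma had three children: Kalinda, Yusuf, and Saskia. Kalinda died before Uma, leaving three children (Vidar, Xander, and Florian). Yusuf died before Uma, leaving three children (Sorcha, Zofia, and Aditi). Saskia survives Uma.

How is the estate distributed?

Vidar: £111,000; Xander: £111,000; Florian: £111,000; Sorcha: £111,000; Zofia: £111,000; Aditi: £111,000; Saskia: £333,000

The entire £999,000 passes to the descendants.
That amount (£999,000) is divided at the children's generation into 3 shares of £333,000. Saskia takes £333,000. The 2 shares of the deceased (Kalinda and Yusuf) are combined into a pool of £666,000.
That pool (£666,000) is divided at the grandchildren's generation equally among Vidar, Xander, Florian, Sorcha, Zofia, and Aditi: £111,000 each.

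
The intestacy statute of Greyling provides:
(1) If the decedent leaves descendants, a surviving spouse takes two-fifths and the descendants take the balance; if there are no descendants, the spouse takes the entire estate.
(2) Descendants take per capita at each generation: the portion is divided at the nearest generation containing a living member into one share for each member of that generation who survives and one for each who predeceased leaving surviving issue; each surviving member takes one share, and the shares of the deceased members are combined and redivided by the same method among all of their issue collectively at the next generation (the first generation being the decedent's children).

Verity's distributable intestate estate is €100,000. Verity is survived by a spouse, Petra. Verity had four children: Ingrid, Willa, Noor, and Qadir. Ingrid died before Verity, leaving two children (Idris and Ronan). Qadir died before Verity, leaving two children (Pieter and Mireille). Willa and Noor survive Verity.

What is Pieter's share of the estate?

Pieter receives €7,500.

Petra takes two-fifths of €100,000 = €40,000. The remaining €60,000 passes to the descendants.
The descendants' portion (€60,000) is divided at the children's generation into 4 shares of €15,000. Willa and Noor each take €15,000. The 2 shares of the deceased (Ingrid and Qadir) are combined into a pool of €30,000.
That pool (€30,000) is divided at the grandchildren's generation equally among Idris, Ronan, Pieter, and Mireille: €7,500 each.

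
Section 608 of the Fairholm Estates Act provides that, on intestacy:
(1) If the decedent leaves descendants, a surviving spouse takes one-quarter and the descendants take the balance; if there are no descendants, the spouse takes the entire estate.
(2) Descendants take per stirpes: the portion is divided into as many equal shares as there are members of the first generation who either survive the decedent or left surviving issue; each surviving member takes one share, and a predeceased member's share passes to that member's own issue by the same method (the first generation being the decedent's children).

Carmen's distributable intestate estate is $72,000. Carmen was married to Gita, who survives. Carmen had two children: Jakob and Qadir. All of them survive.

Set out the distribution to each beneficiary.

Gita takes one-quarter of $72,000 = $18,000. The remaining $54,000 passes to the descendants.
The descendants' portion ($54,000) is divided into 2 shares of $27,000: Jakob and Qadir each take $27,000.

Gita: $18,000; Jakob: $27,000; Qadir: $27,000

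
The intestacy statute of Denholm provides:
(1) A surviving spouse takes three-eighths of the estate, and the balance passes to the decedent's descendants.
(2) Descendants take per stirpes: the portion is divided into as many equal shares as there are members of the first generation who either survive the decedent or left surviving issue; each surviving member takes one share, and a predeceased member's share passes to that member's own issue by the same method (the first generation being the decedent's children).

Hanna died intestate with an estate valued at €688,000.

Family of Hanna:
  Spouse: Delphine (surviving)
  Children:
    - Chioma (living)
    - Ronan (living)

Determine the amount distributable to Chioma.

Chioma receives €215,000.

Delphine takes three-eighths of €688,000 = €258,000. The remaining €430,000 passes to the descendants.
The descendants' portion (€430,000) is divided into 2 shares of €215,000: Chioma and Ronan each take €215,000.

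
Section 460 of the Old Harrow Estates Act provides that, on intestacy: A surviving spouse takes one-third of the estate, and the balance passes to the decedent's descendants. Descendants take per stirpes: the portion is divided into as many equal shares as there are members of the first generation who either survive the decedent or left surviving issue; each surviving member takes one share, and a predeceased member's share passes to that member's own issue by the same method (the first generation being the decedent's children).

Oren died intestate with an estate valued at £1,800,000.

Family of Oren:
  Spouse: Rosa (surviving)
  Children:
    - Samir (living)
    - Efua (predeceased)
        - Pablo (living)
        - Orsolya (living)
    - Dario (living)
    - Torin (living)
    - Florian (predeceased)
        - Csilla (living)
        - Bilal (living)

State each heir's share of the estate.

Rosa takes one-third of £1,800,000 = £600,000. The remaining £1,200,000 passes to the descendants.
The descendants' portion (£1,200,000) is divided into 5 shares of £240,000: Samir, Dario, and Torin each take £240,000; Efua's £240,000 share passes to Efua's issue; Florian's £240,000 share passes to Florian's issue.
Efua's share (£240,000) is divided into 2 shares of £120,000: Pablo and Orsolya each take £120,000.
Florian's share (£240,000) is divided into 2 shares of £120,000: Csilla and Bilal each take £120,000.

Rosa: £600,000; Samir: £240,000; Pablo: £120,000; Orsolya: £120,000; Dario: £240,000; Torin: £240,000; Csilla: £120,000; Bilal: £120,000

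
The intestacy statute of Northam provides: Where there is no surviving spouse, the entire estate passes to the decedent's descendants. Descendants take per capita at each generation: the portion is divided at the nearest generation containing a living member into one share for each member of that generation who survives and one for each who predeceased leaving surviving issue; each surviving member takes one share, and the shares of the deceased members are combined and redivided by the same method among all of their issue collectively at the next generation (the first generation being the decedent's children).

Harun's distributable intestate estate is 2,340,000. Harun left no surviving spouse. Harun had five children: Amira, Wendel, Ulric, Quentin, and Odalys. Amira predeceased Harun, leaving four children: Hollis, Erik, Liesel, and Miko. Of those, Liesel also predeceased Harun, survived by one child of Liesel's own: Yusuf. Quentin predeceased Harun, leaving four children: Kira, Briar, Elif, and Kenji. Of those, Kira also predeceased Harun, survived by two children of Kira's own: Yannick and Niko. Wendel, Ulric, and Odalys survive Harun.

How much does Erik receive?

Erik receives 117,000.

The entire 2,340,000 passes to the descendants.
That amount (2,340,000) is divided at the children's generation into 5 shares of 468,000. Wendel, Ulric, and Odalys each take 468,000. The 2 shares of the deceased (Amira and Quentin) are combined into a pool of 936,000.
That pool (936,000) is divided at the grandchildren's generation into 8 shares of 117,000. Hollis, Erik, Miko, Briar, Elif, and Kenji each take 117,000. The 2 shares of the deceased (Liesel and Kira) are combined into a pool of 234,000.
That pool (234,000) is divided at the great-grandchildren's generation equally among Yusuf, Yannick, and Niko: 78,000 each.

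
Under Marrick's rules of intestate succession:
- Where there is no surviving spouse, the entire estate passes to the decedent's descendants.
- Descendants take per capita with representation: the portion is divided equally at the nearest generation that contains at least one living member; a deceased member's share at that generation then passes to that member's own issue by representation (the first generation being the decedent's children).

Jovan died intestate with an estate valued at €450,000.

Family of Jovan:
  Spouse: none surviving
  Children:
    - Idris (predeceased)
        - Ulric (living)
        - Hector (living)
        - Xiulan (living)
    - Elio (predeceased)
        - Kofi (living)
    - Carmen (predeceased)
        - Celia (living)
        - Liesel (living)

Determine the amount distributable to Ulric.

The entire €450,000 passes to the descendants.
No child survives, so the initial division is made at the grandchildren's generation.
That amount (€450,000) is divided into 6 shares of €75,000: Ulric, Hector, Xiulan, Kofi, Celia, and Liesel each take €75,000.

Ulric receives €75,000.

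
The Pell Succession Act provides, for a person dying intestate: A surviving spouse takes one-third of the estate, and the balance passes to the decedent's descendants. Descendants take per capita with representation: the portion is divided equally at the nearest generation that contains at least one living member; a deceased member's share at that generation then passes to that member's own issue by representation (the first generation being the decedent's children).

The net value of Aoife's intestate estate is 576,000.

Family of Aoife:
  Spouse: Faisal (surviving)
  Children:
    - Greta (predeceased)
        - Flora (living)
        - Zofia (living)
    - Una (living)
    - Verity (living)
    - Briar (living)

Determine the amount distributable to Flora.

Flora receives 48,000.

Faisal takes one-third of 576,000 = 192,000. The remaining 384,000 passes to the descendants.
The descendants' portion (384,000) is divided into 4 shares of 96,000: Una, Verity, and Briar each take 96,000; Greta's 96,000 share passes to Greta's issue.
Greta's share (96,000) is divided into 2 shares of 48,000: Flora and Zofia each take 48,000.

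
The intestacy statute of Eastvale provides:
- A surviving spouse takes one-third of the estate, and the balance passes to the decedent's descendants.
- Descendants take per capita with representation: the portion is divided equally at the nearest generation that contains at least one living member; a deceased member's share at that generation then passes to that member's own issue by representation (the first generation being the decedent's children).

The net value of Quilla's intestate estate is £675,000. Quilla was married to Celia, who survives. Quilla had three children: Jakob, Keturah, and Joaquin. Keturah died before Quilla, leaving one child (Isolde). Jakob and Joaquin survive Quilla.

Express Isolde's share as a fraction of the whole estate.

Isolde receives 2/9 of the estate.

Celia takes one-third of £675,000 = £225,000. The remaining £450,000 passes to the descendants.
The descendants' portion (£450,000) is divided into 3 shares of £150,000: Jakob and Joaquin each take £150,000; Keturah's £150,000 share passes to Keturah's issue.
Keturah's share (£150,000) passes entirely to Isolde.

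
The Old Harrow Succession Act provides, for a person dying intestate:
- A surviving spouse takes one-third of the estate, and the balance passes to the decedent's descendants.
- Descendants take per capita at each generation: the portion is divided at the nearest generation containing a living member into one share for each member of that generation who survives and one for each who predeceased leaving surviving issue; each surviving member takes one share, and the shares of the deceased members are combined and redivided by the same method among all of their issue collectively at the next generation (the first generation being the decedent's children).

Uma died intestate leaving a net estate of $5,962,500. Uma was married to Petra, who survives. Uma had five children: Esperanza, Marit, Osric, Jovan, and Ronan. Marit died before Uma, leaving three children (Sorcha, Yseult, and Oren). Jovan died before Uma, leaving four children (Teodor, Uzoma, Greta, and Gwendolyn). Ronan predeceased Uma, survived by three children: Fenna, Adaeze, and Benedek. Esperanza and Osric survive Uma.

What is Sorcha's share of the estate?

Sorcha receives $238,500.

Petra takes one-third of $5,962,500 = $1,987,500. The remaining $3,975,000 passes to the descendants.
The descendants' portion ($3,975,000) is divided at the children's generation into 5 shares of $795,000. Esperanza and Osric each take $795,000. The 3 shares of the deceased (Marit, Jovan, and Ronan) are combined into a pool of $2,385,000.
That pool ($2,385,000) is divided at the grandchildren's generation equally among Sorcha, Yseult, Oren, Teodor, Uzoma, Greta, Gwendolyn, Fenna, Adaeze, and Benedek: $238,500 each.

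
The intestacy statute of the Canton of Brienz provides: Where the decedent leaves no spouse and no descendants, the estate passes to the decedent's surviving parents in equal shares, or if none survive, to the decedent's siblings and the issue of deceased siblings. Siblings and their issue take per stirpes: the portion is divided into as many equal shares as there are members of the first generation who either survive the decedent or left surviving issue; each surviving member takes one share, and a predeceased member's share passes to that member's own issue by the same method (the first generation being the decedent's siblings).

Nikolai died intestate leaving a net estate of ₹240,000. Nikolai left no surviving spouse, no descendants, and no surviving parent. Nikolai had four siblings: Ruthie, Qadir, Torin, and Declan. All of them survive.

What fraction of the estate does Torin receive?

The entire ₹240,000 passes to the siblings and their issue.
That amount (₹240,000) is divided into 4 shares of ₹60,000: Ruthie, Qadir, Torin, and Declan each take ₹60,000.

Torin receives 1/4 of the estate.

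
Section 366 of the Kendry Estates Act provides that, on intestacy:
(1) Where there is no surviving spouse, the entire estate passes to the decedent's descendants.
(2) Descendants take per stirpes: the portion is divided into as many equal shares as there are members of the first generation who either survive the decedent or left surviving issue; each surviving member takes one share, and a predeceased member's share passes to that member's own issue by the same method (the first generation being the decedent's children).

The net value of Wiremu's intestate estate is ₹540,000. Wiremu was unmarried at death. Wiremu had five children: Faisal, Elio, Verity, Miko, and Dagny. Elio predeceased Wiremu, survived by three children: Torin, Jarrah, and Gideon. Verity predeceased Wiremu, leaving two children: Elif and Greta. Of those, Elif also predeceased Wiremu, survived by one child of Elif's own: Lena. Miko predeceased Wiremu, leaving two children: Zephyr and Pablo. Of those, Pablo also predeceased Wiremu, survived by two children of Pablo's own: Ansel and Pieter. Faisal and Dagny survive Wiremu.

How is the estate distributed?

The entire ₹540,000 passes to the descendants.
That amount (₹540,000) is divided into 5 shares of ₹108,000: Faisal and Dagny each take ₹108,000; Elio's ₹108,000 share passes to Elio's issue; Verity's ₹108,000 share passes to Verity's issue; Miko's ₹108,000 share passes to Miko's issue.
Elio's share (₹108,000) is divided into 3 shares of ₹36,000: Torin, Jarrah, and Gideon each take ₹36,000.
Verity's share (₹108,000) is divided into 2 shares of ₹54,000: Greta takes ₹54,000; Elif's ₹54,000 share passes to Elif's issue.
Elif's share (₹54,000) passes entirely to Lena.
Miko's share (₹108,000) is divided into 2 shares of ₹54,000: Zephyr takes ₹54,000; Pablo's ₹54,000 share passes to Pablo's issue.
Pablo's share (₹54,000) is divided into 2 shares of ₹27,000: Ansel and Pieter each take ₹27,000.

Faisal: ₹108,000; Torin: ₹36,000; Jarrah: ₹36,000; Gideon: ₹36,000; Lena: ₹54,000; Greta: ₹54,000; Zephyr: ₹54,000; Ansel: ₹27,000; Pieter: ₹27,000; Dagny: ₹108,000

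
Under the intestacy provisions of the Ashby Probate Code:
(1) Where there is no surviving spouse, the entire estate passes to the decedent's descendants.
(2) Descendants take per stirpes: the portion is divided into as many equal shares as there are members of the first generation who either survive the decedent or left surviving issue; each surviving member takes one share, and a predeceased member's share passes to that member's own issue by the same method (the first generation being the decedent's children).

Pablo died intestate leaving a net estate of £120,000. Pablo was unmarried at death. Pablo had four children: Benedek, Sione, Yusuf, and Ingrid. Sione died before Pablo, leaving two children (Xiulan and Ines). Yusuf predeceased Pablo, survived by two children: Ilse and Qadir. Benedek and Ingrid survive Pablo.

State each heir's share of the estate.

The entire £120,000 passes to the descendants.
That amount (£120,000) is divided into 4 shares of £30,000: Benedek and Ingrid each take £30,000; Sione's £30,000 share passes to Sione's issue; Yusuf's £30,000 share passes to Yusuf's issue.
Sione's share (£30,000) is divided into 2 shares of £15,000: Xiulan and Ines each take £15,000.
Yusuf's share (£30,000) is divided into 2 shares of £15,000: Ilse and Qadir each take £15,000.

Benedek: £30,000; Xiulan: £15,000; Ines: £15,000; Ilse: £15,000; Qadir: £15,000; Ingrid: £30,000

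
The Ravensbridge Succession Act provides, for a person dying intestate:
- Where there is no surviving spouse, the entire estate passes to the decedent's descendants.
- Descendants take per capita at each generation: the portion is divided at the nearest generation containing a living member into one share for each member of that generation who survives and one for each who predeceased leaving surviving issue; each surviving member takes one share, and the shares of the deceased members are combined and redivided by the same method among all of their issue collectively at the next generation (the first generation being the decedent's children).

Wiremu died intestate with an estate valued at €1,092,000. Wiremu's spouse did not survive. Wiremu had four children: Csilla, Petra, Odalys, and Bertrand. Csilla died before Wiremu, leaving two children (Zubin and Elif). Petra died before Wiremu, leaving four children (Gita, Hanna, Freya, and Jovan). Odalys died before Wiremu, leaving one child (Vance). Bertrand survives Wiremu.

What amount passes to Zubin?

Zubin receives €117,000.

The entire €1,092,000 passes to the descendants.
That amount (€1,092,000) is divided at the children's generation into 4 shares of €273,000. Bertrand takes €273,000. The 3 shares of the deceased (Csilla, Petra, and Odalys) are combined into a pool of €819,000.
That pool (€819,000) is divided at the grandchildren's generation equally among Zubin, Elif, Gita, Hanna, Freya, Jovan, and Vance: €117,000 each.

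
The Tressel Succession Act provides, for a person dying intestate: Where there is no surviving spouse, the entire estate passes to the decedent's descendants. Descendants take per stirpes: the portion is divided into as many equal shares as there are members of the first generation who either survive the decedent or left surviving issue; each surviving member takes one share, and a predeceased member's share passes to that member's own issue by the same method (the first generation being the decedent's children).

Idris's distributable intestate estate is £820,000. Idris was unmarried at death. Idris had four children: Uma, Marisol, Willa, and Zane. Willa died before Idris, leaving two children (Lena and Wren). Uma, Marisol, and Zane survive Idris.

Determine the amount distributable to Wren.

The entire £820,000 passes to the descendants.
That amount (£820,000) is divided into 4 shares of £205,000: Uma, Marisol, and Zane each take £205,000; Willa's £205,000 share passes to Willa's issue.
Willa's share (£205,000) is divided into 2 shares of £102,500: Lena and Wren each take £102,500.

Wren receives £102,500.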